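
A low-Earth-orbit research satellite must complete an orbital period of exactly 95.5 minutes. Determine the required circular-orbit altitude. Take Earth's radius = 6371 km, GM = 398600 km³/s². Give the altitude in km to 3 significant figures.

T = 95.5 min = 5730.0 s.
From T = 2π√(a³/μ): a = (μ T²/4π²)^(1/3) = (398600 × 5730.0² / 4π²)^(1/3) = 6921 km.
Altitude h = a − R = 6921 − 6371 = 550 km.

550 km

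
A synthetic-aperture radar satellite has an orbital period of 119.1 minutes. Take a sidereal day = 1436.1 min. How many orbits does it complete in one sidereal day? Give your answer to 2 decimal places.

12.06

T = 119.1 min = 7146.0 s.
Orbits per sidereal day = 86166 / 7146.0 = 12.058.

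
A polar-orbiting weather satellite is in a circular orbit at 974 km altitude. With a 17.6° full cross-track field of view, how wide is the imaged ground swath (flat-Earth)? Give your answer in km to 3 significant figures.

302 km

Half-angle = 17.6°/2 = 8.8°.
Swath width ≈ 2h·tan(θ/2) = 2 × 974 × tan(8.8°) = 301.6 km.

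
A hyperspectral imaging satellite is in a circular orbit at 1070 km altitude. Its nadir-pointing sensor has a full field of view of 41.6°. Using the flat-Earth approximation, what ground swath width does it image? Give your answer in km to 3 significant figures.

813 km

Half-angle = 41.6°/2 = 20.8°.
Swath width ≈ 2h·tan(θ/2) = 2 × 1070 × tan(20.8°) = 812.9 km.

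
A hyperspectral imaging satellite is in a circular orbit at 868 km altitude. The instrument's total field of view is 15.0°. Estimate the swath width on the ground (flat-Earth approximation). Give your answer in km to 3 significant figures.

229 km

Half-angle = 15.0°/2 = 7.5°.
Swath width ≈ 2h·tan(θ/2) = 2 × 868 × tan(7.5°) = 228.5 km.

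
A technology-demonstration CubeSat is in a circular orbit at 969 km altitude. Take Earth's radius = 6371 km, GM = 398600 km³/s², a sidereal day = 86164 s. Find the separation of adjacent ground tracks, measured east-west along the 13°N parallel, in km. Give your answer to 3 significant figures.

Semi-major axis a = 6371 + 969 = 7340 km. Period T = 2π√(a³/μ) = 2π√(7340³/398600) = 6258.3 s = 104.30 min.
Node shift per orbit = (6258.3/86164) × 360° = 26.15°.
Equatorial spacing = 26.15 × 111.2 km/° = 2907 km.
At 13° latitude, spacing = 2907 × cos(13°) = 2833 km.

2830 km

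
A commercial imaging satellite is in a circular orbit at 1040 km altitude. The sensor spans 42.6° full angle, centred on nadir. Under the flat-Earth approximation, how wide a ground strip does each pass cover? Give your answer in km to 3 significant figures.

811 km

Half-angle = 42.6°/2 = 21.3°.
Swath width ≈ 2h·tan(θ/2) = 2 × 1040 × tan(21.3°) = 811.0 km.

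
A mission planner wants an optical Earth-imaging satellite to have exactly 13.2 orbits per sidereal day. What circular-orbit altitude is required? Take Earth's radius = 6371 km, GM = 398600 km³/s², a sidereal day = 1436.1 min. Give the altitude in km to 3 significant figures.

Required period T = 86166 / 13.2 = 6527.7 s.
From T = 2π√(a³/μ): a = (μ T²/4π²)^(1/3) = (398600 × 6527.7² / 4π²)^(1/3) = 7549 km.
Altitude h = a − R = 7549 − 6371 = 1178 km.

1180 km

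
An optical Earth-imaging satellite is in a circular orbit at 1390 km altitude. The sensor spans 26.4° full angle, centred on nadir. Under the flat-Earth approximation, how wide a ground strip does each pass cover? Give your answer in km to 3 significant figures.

Half-angle = 26.4°/2 = 13.2°.
Swath width ≈ 2h·tan(θ/2) = 2 × 1390 × tan(13.2°) = 652.0 km.

652 km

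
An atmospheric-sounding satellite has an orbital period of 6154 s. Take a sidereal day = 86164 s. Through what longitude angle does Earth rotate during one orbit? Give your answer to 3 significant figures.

During one orbit Earth rotates (6154.0 / 86164) × 360° = 25.71°.

25.7°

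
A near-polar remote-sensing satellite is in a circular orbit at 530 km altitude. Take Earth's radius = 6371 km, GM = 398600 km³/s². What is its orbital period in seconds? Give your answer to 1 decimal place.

Semi-major axis a = 6371 + 530 = 6901 km. Period T = 2π√(a³/μ) = 2π√(6901³/398600) = 5705.3 s = 95.09 min.

5705.3 seconds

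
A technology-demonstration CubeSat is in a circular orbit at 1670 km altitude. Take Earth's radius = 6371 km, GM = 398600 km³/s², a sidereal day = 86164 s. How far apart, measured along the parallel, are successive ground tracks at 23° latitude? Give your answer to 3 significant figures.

3070 km

Semi-major axis a = 6371 + 1670 = 8041 km. Period T = 2π√(a³/μ) = 2π√(8041³/398600) = 7175.9 s = 119.60 min.
Node shift per orbit = (7175.9/86164) × 360° = 29.98°.
Equatorial spacing = 29.98 × 111.2 km/° = 3334 km.
At 23° latitude, spacing = 3334 × cos(23°) = 3069 km.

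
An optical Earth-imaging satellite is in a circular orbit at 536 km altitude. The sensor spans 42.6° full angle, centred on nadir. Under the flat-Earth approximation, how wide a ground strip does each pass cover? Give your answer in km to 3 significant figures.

418 km

Half-angle = 42.6°/2 = 21.3°.
Swath width ≈ 2h·tan(θ/2) = 2 × 536 × tan(21.3°) = 418.0 km.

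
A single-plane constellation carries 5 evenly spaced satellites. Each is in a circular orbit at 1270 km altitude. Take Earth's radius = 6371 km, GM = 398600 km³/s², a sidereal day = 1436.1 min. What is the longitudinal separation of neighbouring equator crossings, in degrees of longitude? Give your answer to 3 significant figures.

5.55°

Semi-major axis a = 6371 + 1270 = 7641 km. Period T = 2π√(a³/μ) = 2π√(7641³/398600) = 6647.2 s = 110.79 min.
Single-satellite node shift = (6647.2/86166) × 360° = 27.77°.
With 5 satellites evenly phased, successive equator crossings are 27.77/5 = 5.554° apart.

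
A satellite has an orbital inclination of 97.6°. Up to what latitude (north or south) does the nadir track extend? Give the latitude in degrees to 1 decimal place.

82.4°

Retrograde orbit: the ground track reaches ±(180° − i) = ±(180 − 97.6) = ±82.4°.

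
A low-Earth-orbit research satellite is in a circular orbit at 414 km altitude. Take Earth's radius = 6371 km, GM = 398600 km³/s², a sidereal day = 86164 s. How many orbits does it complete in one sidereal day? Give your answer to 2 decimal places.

15.49

Semi-major axis a = 6371 + 414 = 6785 km. Period T = 2π√(a³/μ) = 2π√(6785³/398600) = 5562.1 s = 92.70 min.
Orbits per sidereal day = 86164 / 5562.1 = 15.491.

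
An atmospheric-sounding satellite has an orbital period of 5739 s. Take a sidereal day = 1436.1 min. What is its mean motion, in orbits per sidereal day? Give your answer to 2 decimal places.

15.01

Orbits per sidereal day = 86166 / 5739.0 = 15.014.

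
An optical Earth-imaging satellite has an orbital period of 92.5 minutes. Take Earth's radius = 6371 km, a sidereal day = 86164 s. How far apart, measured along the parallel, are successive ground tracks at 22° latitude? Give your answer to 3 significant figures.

2390 km

T = 92.5 min = 5550.0 s.
Node shift per orbit = (5550.0/86164) × 360° = 23.19°.
Equatorial spacing = 23.19 × 111.2 km/° = 2578 km.
At 22° latitude, spacing = 2578 × cos(22°) = 2391 km.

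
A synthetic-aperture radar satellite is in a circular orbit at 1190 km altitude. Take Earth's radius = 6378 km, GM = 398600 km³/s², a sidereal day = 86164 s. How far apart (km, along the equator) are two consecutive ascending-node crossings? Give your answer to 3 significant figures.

3050 km

Semi-major axis a = 6378 + 1190 = 7568 km. Period T = 2π√(a³/μ) = 2π√(7568³/398600) = 6552.1 s = 109.20 min.
During one orbit Earth rotates (6552.1 / 86164) × 360° = 27.38°.
At the equator that is 27.38° × (2π·6378/360) km/° = 27.38 × 111.3 = 3047 km.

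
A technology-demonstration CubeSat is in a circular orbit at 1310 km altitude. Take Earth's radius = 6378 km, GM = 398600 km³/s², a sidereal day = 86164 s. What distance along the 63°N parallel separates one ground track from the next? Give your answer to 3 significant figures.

Semi-major axis a = 6378 + 1310 = 7688 km. Period T = 2π√(a³/μ) = 2π√(7688³/398600) = 6708.6 s = 111.81 min.
Node shift per orbit = (6708.6/86164) × 360° = 28.03°.
Equatorial spacing = 28.03 × 111.3 km/° = 3120 km.
At 63° latitude, spacing = 3120 × cos(63°) = 1417 km.

1420 km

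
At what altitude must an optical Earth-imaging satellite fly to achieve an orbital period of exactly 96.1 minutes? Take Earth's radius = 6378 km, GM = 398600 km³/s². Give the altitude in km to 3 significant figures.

T = 96.1 min = 5766.0 s.
From T = 2π√(a³/μ): a = (μ T²/4π²)^(1/3) = (398600 × 5766.0² / 4π²)^(1/3) = 6950 km.
Altitude h = a − R = 6950 − 6378 = 572 km.

572 km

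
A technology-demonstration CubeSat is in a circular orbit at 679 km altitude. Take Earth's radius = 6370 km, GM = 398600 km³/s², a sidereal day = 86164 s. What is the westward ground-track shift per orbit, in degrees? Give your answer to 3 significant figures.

24.6°

Semi-major axis a = 6370 + 679 = 7049 km. Period T = 2π√(a³/μ) = 2π√(7049³/398600) = 5889.8 s = 98.16 min.
During one orbit Earth rotates (5889.8 / 86164) × 360° = 24.61°.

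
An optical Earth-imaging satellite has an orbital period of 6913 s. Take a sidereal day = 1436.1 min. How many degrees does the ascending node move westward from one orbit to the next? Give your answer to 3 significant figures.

28.9°

During one orbit Earth rotates (6913.0 / 86166) × 360° = 28.88°.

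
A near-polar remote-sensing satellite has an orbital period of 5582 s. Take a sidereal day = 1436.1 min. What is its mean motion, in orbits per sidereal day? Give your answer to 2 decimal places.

Orbits per sidereal day = 86166 / 5582.0 = 15.436.

15.44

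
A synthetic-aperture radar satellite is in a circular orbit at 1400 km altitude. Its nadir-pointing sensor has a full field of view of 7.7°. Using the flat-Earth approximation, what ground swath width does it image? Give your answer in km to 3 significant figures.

188 km

Half-angle = 7.7°/2 = 3.85°.
Swath width ≈ 2h·tan(θ/2) = 2 × 1400 × tan(3.85°) = 188.4 km.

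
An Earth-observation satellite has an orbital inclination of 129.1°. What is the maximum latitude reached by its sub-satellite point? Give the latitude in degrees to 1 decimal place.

Retrograde orbit: the ground track reaches ±(180° − i) = ±(180 − 129.1) = ±50.9°.

50.9°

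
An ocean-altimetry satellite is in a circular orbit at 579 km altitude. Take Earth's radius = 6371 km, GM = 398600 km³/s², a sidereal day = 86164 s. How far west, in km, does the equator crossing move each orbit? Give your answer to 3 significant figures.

Semi-major axis a = 6371 + 579 = 6950 km. Period T = 2π√(a³/μ) = 2π√(6950³/398600) = 5766.2 s = 96.10 min.
During one orbit Earth rotates (5766.2 / 86164) × 360° = 24.09°.
At the equator that is 24.09° × (2π·6371/360) km/° = 24.09 × 111.2 = 2679 km.

2680 km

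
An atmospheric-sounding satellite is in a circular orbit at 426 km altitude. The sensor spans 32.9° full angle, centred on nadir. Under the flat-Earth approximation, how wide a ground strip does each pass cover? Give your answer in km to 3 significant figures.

252 km

Half-angle = 32.9°/2 = 16.45°.
Swath width ≈ 2h·tan(θ/2) = 2 × 426 × tan(16.45°) = 251.6 km.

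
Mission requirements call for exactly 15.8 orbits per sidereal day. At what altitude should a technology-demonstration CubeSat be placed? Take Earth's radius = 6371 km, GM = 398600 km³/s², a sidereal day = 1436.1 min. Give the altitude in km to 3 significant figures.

325 km

Required period T = 86166 / 15.8 = 5453.5 s.
From T = 2π√(a³/μ): a = (μ T²/4π²)^(1/3) = (398600 × 5453.5² / 4π²)^(1/3) = 6696 km.
Altitude h = a − R = 6696 − 6371 = 325 km.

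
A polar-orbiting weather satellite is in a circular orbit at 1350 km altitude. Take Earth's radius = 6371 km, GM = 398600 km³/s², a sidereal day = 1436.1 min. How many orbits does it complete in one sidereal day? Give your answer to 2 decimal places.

Semi-major axis a = 6371 + 1350 = 7721 km. Period T = 2π√(a³/μ) = 2π√(7721³/398600) = 6751.8 s = 112.53 min.
Orbits per sidereal day = 86166 / 6751.8 = 12.762.

12.76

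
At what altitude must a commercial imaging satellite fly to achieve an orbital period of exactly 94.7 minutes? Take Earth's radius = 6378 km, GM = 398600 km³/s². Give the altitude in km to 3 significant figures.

504 km

T = 94.7 min = 5682.0 s.
From T = 2π√(a³/μ): a = (μ T²/4π²)^(1/3) = (398600 × 5682.0² / 4π²)^(1/3) = 6882 km.
Altitude h = a − R = 6882 − 6378 = 504 km.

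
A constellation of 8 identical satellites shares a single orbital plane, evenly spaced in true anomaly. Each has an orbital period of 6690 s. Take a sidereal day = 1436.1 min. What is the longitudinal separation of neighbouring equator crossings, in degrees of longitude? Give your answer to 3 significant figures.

3.49°

Single-satellite node shift = (6690.0/86166) × 360° = 27.95°.
With 8 satellites evenly phased, successive equator crossings are 27.95/8 = 3.494° apart.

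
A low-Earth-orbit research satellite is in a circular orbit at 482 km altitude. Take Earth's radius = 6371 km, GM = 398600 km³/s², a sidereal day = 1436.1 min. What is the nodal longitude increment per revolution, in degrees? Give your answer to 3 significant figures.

23.6°

Semi-major axis a = 6371 + 482 = 6853 km. Period T = 2π√(a³/μ) = 2π√(6853³/398600) = 5645.9 s = 94.10 min.
During one orbit Earth rotates (5645.9 / 86166) × 360° = 23.59°.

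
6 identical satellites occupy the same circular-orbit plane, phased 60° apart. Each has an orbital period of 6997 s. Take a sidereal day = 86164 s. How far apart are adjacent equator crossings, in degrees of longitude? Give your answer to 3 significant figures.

Single-satellite node shift = (6997.0/86164) × 360° = 29.23°.
With 6 satellites evenly phased, successive equator crossings are 29.23/6 = 4.872° apart.

4.87°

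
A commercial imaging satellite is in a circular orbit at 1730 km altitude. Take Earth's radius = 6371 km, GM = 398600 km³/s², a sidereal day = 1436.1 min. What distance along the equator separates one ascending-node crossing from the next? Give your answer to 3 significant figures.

Semi-major axis a = 6371 + 1730 = 8101 km. Period T = 2π√(a³/μ) = 2π√(8101³/398600) = 7256.4 s = 120.94 min.
During one orbit Earth rotates (7256.4 / 86166) × 360° = 30.32°.
At the equator that is 30.32° × (2π·6371/360) km/° = 30.32 × 111.2 = 3371 km.

3370 km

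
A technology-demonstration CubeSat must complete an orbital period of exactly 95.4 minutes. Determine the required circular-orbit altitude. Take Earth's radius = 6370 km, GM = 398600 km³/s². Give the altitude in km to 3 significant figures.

T = 95.4 min = 5724.0 s.
From T = 2π√(a³/μ): a = (μ T²/4π²)^(1/3) = (398600 × 5724.0² / 4π²)^(1/3) = 6916 km.
Altitude h = a − R = 6916 − 6370 = 546 km.

546 km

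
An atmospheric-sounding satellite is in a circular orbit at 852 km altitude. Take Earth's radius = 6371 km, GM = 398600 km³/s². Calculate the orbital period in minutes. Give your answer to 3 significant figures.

Semi-major axis a = 6371 + 852 = 7223 km. Period T = 2π√(a³/μ) = 2π√(7223³/398600) = 6109.2 s = 101.82 min.

102 min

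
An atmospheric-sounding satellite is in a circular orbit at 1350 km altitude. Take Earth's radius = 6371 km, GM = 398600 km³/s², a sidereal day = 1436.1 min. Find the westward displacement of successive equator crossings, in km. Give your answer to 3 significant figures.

Semi-major axis a = 6371 + 1350 = 7721 km. Period T = 2π√(a³/μ) = 2π√(7721³/398600) = 6751.8 s = 112.53 min.
During one orbit Earth rotates (6751.8 / 86166) × 360° = 28.21°.
At the equator that is 28.21° × (2π·6371/360) km/° = 28.21 × 111.2 = 3137 km.

3140 km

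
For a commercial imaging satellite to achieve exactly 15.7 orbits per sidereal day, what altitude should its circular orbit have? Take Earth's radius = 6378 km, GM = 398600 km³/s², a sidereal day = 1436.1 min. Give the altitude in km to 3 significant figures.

347 km

Required period T = 86166 / 15.7 = 5488.3 s.
From T = 2π√(a³/μ): a = (μ T²/4π²)^(1/3) = (398600 × 5488.3² / 4π²)^(1/3) = 6725 km.
Altitude h = a − R = 6725 − 6378 = 347 km.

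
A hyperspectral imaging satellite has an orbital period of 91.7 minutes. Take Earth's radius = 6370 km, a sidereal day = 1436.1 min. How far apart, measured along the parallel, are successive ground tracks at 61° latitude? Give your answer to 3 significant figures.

T = 91.7 min = 5502.0 s.
Node shift per orbit = (5502.0/86166) × 360° = 22.99°.
Equatorial spacing = 22.99 × 111.2 km/° = 2556 km.
At 61° latitude, spacing = 2556 × cos(61°) = 1239 km.

1240 km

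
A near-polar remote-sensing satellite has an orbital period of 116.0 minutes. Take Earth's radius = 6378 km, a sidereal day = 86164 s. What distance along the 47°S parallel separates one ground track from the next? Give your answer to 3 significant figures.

2210 km

T = 116.0 min = 6960.0 s.
Node shift per orbit = (6960.0/86164) × 360° = 29.08°.
Equatorial spacing = 29.08 × 111.3 km/° = 3237 km.
At 47° latitude, spacing = 3237 × cos(47°) = 2208 km.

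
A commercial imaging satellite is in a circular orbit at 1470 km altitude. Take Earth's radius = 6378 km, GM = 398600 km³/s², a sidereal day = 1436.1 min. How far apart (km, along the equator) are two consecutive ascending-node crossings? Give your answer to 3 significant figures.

3220 km

Semi-major axis a = 6378 + 1470 = 7848 km. Period T = 2π√(a³/μ) = 2π√(7848³/398600) = 6919.1 s = 115.32 min.
During one orbit Earth rotates (6919.1 / 86166) × 360° = 28.91°.
At the equator that is 28.91° × (2π·6378/360) km/° = 28.91 × 111.3 = 3218 km.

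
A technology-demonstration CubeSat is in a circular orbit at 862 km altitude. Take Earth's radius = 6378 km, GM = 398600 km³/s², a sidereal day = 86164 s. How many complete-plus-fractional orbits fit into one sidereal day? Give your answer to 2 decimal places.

14.05

Semi-major axis a = 6378 + 862 = 7240 km. Period T = 2π√(a³/μ) = 2π√(7240³/398600) = 6130.8 s = 102.18 min.
Orbits per sidereal day = 86164 / 6130.8 = 14.054.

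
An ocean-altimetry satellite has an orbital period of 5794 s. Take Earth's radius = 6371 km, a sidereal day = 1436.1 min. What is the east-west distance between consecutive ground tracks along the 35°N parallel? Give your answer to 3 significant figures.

Node shift per orbit = (5794.0/86166) × 360° = 24.21°.
Equatorial spacing = 24.21 × 111.2 km/° = 2692 km.
At 35° latitude, spacing = 2692 × cos(35°) = 2205 km.

2200 km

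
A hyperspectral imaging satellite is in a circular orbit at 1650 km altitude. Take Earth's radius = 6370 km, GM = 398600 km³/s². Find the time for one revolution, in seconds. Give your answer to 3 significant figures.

Semi-major axis a = 6370 + 1650 = 8020 km. Period T = 2π√(a³/μ) = 2π√(8020³/398600) = 7147.8 s = 119.13 min.

7150 seconds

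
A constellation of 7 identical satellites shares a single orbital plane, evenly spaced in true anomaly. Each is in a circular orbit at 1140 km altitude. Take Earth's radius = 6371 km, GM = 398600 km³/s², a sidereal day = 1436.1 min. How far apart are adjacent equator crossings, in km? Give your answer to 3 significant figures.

430 km

Semi-major axis a = 6371 + 1140 = 7511 km. Period T = 2π√(a³/μ) = 2π√(7511³/398600) = 6478.3 s = 107.97 min.
Single-satellite node shift = (6478.3/86166) × 360° = 27.07°.
With 7 satellites evenly phased, successive equator crossings are 27.07/7 = 3.867° apart.
That is 3.867 × 111.2 = 430 km at the equator.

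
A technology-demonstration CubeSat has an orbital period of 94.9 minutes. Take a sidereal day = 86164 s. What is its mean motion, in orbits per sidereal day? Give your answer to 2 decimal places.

T = 94.9 min = 5694.0 s.
Orbits per sidereal day = 86164 / 5694.0 = 15.132.

15.13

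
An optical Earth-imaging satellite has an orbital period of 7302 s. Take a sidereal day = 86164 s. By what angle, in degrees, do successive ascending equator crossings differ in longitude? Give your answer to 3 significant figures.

During one orbit Earth rotates (7302.0 / 86164) × 360° = 30.51°.

30.5°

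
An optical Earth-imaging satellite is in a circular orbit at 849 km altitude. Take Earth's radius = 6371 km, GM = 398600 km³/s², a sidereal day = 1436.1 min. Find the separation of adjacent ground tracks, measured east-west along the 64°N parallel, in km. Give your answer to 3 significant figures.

1240 km

Semi-major axis a = 6371 + 849 = 7220 km. Period T = 2π√(a³/μ) = 2π√(7220³/398600) = 6105.4 s = 101.76 min.
Node shift per orbit = (6105.4/86166) × 360° = 25.51°.
Equatorial spacing = 25.51 × 111.2 km/° = 2836 km.
At 64° latitude, spacing = 2836 × cos(64°) = 1243 km.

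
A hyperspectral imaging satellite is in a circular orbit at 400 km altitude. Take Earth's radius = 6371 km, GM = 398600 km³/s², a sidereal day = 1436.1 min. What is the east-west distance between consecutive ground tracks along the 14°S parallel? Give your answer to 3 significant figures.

2500 km

Semi-major axis a = 6371 + 400 = 6771 km. Period T = 2π√(a³/μ) = 2π√(6771³/398600) = 5544.9 s = 92.41 min.
Node shift per orbit = (5544.9/86166) × 360° = 23.17°.
Equatorial spacing = 23.17 × 111.2 km/° = 2576 km.
At 14° latitude, spacing = 2576 × cos(14°) = 2499 km.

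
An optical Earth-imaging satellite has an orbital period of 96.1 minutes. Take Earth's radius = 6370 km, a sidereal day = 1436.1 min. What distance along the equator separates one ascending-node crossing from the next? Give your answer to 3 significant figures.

T = 96.1 min = 5766.0 s.
During one orbit Earth rotates (5766.0 / 86166) × 360° = 24.09°.
At the equator that is 24.09° × (2π·6370/360) km/° = 24.09 × 111.2 = 2678 km.

2680 km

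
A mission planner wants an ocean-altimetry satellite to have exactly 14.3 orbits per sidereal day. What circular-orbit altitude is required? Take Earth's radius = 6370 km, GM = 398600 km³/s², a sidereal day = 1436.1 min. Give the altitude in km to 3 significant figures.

Required period T = 86166 / 14.3 = 6025.6 s.
From T = 2π√(a³/μ): a = (μ T²/4π²)^(1/3) = (398600 × 6025.6² / 4π²)^(1/3) = 7157 km.
Altitude h = a − R = 7157 − 6370 = 787 km.

787 km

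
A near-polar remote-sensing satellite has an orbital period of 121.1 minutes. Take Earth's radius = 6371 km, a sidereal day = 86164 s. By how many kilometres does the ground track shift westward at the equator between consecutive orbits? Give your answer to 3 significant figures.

T = 121.1 min = 7266.0 s.
During one orbit Earth rotates (7266.0 / 86164) × 360° = 30.36°.
At the equator that is 30.36° × (2π·6371/360) km/° = 30.36 × 111.2 = 3376 km.

3380 km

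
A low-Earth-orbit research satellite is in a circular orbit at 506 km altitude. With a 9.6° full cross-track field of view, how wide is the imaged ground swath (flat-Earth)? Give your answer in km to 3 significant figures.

Half-angle = 9.6°/2 = 4.8°.
Swath width ≈ 2h·tan(θ/2) = 2 × 506 × tan(4.8°) = 85.0 km.

85.0 km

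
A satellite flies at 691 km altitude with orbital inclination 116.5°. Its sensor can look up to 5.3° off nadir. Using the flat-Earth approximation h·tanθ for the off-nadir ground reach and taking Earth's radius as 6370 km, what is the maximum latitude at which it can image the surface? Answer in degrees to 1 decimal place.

64.1°

Retrograde orbit: the ground track reaches ±(180° − i) = ±(180 − 116.5) = ±63.5°.
Sensor half-swath on the ground ≈ 691·tan(5.3°) = 64 km = 0.58° of latitude.
Maximum observable latitude ≈ 63.5 + 0.58 = 64.1°.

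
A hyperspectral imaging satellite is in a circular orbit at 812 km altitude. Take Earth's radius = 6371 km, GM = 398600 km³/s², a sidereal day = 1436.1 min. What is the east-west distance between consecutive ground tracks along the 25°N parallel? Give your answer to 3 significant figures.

Semi-major axis a = 6371 + 812 = 7183 km. Period T = 2π√(a³/μ) = 2π√(7183³/398600) = 6058.6 s = 100.98 min.
Node shift per orbit = (6058.6/86166) × 360° = 25.31°.
Equatorial spacing = 25.31 × 111.2 km/° = 2815 km.
At 25° latitude, spacing = 2815 × cos(25°) = 2551 km.

2550 km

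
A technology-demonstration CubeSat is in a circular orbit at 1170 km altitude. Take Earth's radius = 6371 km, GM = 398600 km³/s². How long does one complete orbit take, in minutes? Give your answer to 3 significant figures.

Semi-major axis a = 6371 + 1170 = 7541 km. Period T = 2π√(a³/μ) = 2π√(7541³/398600) = 6517.1 s = 108.62 min.

109 min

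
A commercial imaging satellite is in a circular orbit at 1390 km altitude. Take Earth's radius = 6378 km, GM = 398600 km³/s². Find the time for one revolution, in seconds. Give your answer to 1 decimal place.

6813.6 seconds

Semi-major axis a = 6378 + 1390 = 7768 km. Period T = 2π√(a³/μ) = 2π√(7768³/398600) = 6813.6 s = 113.56 min.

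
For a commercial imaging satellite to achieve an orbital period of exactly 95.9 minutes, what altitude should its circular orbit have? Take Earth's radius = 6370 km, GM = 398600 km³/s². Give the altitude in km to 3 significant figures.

T = 95.9 min = 5754.0 s.
From T = 2π√(a³/μ): a = (μ T²/4π²)^(1/3) = (398600 × 5754.0² / 4π²)^(1/3) = 6940 km.
Altitude h = a − R = 6940 − 6370 = 570 km.

570 km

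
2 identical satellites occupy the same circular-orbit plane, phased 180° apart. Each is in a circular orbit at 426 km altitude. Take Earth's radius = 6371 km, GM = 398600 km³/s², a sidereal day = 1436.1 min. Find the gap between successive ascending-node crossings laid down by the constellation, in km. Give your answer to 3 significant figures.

1300 km

Semi-major axis a = 6371 + 426 = 6797 km. Period T = 2π√(a³/μ) = 2π√(6797³/398600) = 5576.8 s = 92.95 min.
Single-satellite node shift = (5576.8/86166) × 360° = 23.30°.
With 2 satellites evenly phased, successive equator crossings are 23.30/2 = 11.650° apart.
That is 11.650 × 111.2 = 1295 km at the equator.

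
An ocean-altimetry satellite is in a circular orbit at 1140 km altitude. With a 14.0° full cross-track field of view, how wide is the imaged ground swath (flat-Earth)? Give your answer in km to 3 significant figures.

Half-angle = 14.0°/2 = 7°.
Swath width ≈ 2h·tan(θ/2) = 2 × 1140 × tan(7°) = 279.9 km.

280 km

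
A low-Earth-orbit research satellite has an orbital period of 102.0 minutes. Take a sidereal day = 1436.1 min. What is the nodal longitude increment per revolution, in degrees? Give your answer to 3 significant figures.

T = 102.0 min = 6120.0 s.
During one orbit Earth rotates (6120.0 / 86166) × 360° = 25.57°.

25.6°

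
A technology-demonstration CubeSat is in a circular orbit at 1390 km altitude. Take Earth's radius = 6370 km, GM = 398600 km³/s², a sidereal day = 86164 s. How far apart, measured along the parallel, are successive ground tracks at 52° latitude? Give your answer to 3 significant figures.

1950 km

Semi-major axis a = 6370 + 1390 = 7760 km. Period T = 2π√(a³/μ) = 2π√(7760³/398600) = 6803.1 s = 113.38 min.
Node shift per orbit = (6803.1/86164) × 360° = 28.42°.
Equatorial spacing = 28.42 × 111.2 km/° = 3160 km.
At 52° latitude, spacing = 3160 × cos(52°) = 1946 km.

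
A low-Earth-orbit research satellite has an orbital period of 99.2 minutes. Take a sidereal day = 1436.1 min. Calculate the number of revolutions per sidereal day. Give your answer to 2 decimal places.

T = 99.2 min = 5952.0 s.
Orbits per sidereal day = 86166 / 5952.0 = 14.477.

14.48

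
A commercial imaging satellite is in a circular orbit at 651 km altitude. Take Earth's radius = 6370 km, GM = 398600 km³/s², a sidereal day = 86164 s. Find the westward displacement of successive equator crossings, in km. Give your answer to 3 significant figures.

Semi-major axis a = 6370 + 651 = 7021 km. Period T = 2π√(a³/μ) = 2π√(7021³/398600) = 5854.8 s = 97.58 min.
During one orbit Earth rotates (5854.8 / 86164) × 360° = 24.46°.
At the equator that is 24.46° × (2π·6370/360) km/° = 24.46 × 111.2 = 2720 km.

2720 km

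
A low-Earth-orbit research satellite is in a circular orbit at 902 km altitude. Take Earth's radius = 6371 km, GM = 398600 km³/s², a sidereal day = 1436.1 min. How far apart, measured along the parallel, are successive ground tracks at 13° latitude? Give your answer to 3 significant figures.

2790 km

Semi-major axis a = 6371 + 902 = 7273 km. Period T = 2π√(a³/μ) = 2π√(7273³/398600) = 6172.8 s = 102.88 min.
Node shift per orbit = (6172.8/86166) × 360° = 25.79°.
Equatorial spacing = 25.79 × 111.2 km/° = 2868 km.
At 13° latitude, spacing = 2868 × cos(13°) = 2794 km.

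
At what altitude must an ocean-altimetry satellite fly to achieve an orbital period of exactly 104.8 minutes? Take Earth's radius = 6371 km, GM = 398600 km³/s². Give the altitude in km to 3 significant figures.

992 km

T = 104.8 min = 6288.0 s.
From T = 2π√(a³/μ): a = (μ T²/4π²)^(1/3) = (398600 × 6288.0² / 4π²)^(1/3) = 7363 km.
Altitude h = a − R = 7363 − 6371 = 992 km.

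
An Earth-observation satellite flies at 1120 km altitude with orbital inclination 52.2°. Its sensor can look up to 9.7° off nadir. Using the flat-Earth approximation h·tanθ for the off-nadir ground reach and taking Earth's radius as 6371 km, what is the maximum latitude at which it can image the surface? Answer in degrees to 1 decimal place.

For a prograde orbit the ground track reaches latitude ±i = ±52.2°.
Sensor half-swath on the ground ≈ 1120·tan(9.7°) = 191 km = 1.72° of latitude.
Maximum observable latitude ≈ 52.2 + 1.72 = 53.9°.

53.9°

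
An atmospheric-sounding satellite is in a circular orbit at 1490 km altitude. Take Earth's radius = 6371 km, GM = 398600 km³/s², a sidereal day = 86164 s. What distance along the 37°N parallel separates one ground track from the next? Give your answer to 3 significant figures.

Semi-major axis a = 6371 + 1490 = 7861 km. Period T = 2π√(a³/μ) = 2π√(7861³/398600) = 6936.3 s = 115.61 min.
Node shift per orbit = (6936.3/86164) × 360° = 28.98°.
Equatorial spacing = 28.98 × 111.2 km/° = 3222 km.
At 37° latitude, spacing = 3222 × cos(37°) = 2574 km.

2570 km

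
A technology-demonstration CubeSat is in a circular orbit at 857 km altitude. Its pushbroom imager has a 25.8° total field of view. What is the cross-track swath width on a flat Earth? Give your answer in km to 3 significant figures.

Half-angle = 25.8°/2 = 12.9°.
Swath width ≈ 2h·tan(θ/2) = 2 × 857 × tan(12.9°) = 392.6 km.

393 km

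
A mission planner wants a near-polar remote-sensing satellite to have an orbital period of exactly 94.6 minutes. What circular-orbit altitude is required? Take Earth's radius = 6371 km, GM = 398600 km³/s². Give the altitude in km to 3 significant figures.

506 km

T = 94.6 min = 5676.0 s.
From T = 2π√(a³/μ): a = (μ T²/4π²)^(1/3) = (398600 × 5676.0² / 4π²)^(1/3) = 6877 km.
Altitude h = a − R = 6877 − 6371 = 506 km.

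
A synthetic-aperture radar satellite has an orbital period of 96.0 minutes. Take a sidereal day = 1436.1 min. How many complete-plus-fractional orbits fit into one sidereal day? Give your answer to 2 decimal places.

14.96

T = 96.0 min = 5760.0 s.
Orbits per sidereal day = 86166 / 5760.0 = 14.959.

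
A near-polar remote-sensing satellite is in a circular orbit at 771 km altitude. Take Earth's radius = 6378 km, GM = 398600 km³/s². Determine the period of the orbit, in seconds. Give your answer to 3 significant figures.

Semi-major axis a = 6378 + 771 = 7149 km. Period T = 2π√(a³/μ) = 2π√(7149³/398600) = 6015.6 s = 100.26 min.

6020 seconds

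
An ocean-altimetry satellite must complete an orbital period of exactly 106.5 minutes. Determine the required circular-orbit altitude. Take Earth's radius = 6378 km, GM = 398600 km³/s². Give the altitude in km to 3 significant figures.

T = 106.5 min = 6390.0 s.
From T = 2π√(a³/μ): a = (μ T²/4π²)^(1/3) = (398600 × 6390.0² / 4π²)^(1/3) = 7443 km.
Altitude h = a − R = 7443 − 6378 = 1065 km.

1060 km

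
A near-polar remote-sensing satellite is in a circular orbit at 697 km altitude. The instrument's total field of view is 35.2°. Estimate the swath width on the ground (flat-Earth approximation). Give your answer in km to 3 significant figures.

442 km

Half-angle = 35.2°/2 = 17.6°.
Swath width ≈ 2h·tan(θ/2) = 2 × 697 × tan(17.6°) = 442.2 km.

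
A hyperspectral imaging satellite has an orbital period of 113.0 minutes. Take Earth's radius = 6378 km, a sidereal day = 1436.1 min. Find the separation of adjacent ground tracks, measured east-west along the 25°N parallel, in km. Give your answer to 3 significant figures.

T = 113.0 min = 6780.0 s.
Node shift per orbit = (6780.0/86166) × 360° = 28.33°.
Equatorial spacing = 28.33 × 111.3 km/° = 3153 km.
At 25° latitude, spacing = 3153 × cos(25°) = 2858 km.

2860 km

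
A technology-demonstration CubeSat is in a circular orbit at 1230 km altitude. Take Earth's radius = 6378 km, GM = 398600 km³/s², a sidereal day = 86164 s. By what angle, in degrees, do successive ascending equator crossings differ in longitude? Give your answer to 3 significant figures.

Semi-major axis a = 6378 + 1230 = 7608 km. Period T = 2π√(a³/μ) = 2π√(7608³/398600) = 6604.2 s = 110.07 min.
During one orbit Earth rotates (6604.2 / 86164) × 360° = 27.59°.

27.6°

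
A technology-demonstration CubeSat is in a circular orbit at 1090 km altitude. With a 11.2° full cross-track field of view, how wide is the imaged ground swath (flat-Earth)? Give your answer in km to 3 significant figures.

214 km

Half-angle = 11.2°/2 = 5.6°.
Swath width ≈ 2h·tan(θ/2) = 2 × 1090 × tan(5.6°) = 213.8 km.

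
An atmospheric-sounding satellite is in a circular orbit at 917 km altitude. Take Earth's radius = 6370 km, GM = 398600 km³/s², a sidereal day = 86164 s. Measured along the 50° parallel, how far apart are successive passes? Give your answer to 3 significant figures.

1850 km

Semi-major axis a = 6370 + 917 = 7287 km. Period T = 2π√(a³/μ) = 2π√(7287³/398600) = 6190.6 s = 103.18 min.
Node shift per orbit = (6190.6/86164) × 360° = 25.86°.
Equatorial spacing = 25.86 × 111.2 km/° = 2876 km.
At 50° latitude, spacing = 2876 × cos(50°) = 1848 km.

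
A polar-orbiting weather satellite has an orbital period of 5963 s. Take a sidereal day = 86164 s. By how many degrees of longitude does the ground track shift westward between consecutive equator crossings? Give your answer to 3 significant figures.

During one orbit Earth rotates (5963.0 / 86164) × 360° = 24.91°.

24.9°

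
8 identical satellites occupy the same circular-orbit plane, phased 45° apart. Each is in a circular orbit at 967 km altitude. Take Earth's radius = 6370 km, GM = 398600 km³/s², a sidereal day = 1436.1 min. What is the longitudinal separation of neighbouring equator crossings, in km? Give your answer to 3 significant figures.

Semi-major axis a = 6370 + 967 = 7337 km. Period T = 2π√(a³/μ) = 2π√(7337³/398600) = 6254.4 s = 104.24 min.
Single-satellite node shift = (6254.4/86166) × 360° = 26.13°.
With 8 satellites evenly phased, successive equator crossings are 26.13/8 = 3.266° apart.
That is 3.266 × 111.2 = 363 km at the equator.

363 km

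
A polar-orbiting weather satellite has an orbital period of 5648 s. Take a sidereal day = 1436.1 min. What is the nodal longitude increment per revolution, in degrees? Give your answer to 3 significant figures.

23.6°

During one orbit Earth rotates (5648.0 / 86166) × 360° = 23.60°.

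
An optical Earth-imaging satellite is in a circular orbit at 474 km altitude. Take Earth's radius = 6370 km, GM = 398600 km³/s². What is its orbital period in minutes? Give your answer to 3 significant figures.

93.9 min

Semi-major axis a = 6370 + 474 = 6844 km. Period T = 2π√(a³/μ) = 2π√(6844³/398600) = 5634.8 s = 93.91 min.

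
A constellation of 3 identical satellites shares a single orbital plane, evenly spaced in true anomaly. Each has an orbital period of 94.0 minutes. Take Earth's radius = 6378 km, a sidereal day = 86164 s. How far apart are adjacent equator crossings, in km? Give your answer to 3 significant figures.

T = 94.0 min = 5640.0 s.
Single-satellite node shift = (5640.0/86164) × 360° = 23.56°.
With 3 satellites evenly phased, successive equator crossings are 23.56/3 = 7.855° apart.
That is 7.855 × 111.3 = 874 km at the equator.

874 km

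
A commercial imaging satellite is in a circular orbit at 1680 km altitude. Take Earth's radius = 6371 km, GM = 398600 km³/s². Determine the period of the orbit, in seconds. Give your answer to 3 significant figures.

Semi-major axis a = 6371 + 1680 = 8051 km. Period T = 2π√(a³/μ) = 2π√(8051³/398600) = 7189.3 s = 119.82 min.

7190 seconds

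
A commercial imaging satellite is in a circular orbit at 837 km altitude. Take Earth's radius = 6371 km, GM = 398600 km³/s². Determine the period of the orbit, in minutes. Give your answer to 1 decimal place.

101.5 min

Semi-major axis a = 6371 + 837 = 7208 km. Period T = 2π√(a³/μ) = 2π√(7208³/398600) = 6090.2 s = 101.50 min.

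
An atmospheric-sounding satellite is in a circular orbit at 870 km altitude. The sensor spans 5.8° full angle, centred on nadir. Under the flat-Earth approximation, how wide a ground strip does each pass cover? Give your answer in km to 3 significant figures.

Half-angle = 5.8°/2 = 2.9°.
Swath width ≈ 2h·tan(θ/2) = 2 × 870 × tan(2.9°) = 88.1 km.

88.1 km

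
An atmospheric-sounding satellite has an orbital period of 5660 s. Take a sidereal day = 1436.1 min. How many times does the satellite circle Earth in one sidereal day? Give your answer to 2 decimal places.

Orbits per sidereal day = 86166 / 5660.0 = 15.224.

15.22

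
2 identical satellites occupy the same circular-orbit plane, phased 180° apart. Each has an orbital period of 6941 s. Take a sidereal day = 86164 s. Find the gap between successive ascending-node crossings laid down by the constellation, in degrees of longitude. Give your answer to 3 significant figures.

Single-satellite node shift = (6941.0/86164) × 360° = 29.00°.
With 2 satellites evenly phased, successive equator crossings are 29.00/2 = 14.500° apart.

14.5°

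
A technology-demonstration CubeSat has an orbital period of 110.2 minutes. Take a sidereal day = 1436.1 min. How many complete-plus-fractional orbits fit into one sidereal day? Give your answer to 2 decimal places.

13.03

T = 110.2 min = 6612.0 s.
Orbits per sidereal day = 86166 / 6612.0 = 13.032.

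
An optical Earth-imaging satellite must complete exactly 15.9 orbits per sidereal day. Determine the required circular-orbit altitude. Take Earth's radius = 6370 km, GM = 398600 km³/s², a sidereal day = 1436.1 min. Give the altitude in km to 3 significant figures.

Required period T = 86166 / 15.9 = 5419.2 s.
From T = 2π√(a³/μ): a = (μ T²/4π²)^(1/3) = (398600 × 5419.2² / 4π²)^(1/3) = 6668 km.
Altitude h = a − R = 6668 − 6370 = 298 km.

298 km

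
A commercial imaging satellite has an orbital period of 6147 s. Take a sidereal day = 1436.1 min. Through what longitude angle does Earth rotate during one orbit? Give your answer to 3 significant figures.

25.7°

During one orbit Earth rotates (6147.0 / 86166) × 360° = 25.68°.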